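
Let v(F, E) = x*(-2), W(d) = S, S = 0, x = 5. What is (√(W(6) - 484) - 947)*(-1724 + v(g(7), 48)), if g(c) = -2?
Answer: 1642098 - 38148*I ≈ 1.6421e+6 - 38148.0*I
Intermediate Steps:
W(d) = 0
v(F, E) = -10 (v(F, E) = 5*(-2) = -10)
(√(W(6) - 484) - 947)*(-1724 + v(g(7), 48)) = (√(0 - 484) - 947)*(-1724 - 10) = (√(-484) - 947)*(-1734) = (22*I - 947)*(-1734) = (-947 + 22*I)*(-1734) = 1642098 - 38148*I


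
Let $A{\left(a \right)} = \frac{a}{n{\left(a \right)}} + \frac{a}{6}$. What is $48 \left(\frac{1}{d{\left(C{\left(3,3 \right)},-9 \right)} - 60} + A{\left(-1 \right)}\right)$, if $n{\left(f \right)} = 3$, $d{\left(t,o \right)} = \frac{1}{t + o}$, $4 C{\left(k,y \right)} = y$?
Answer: $- \frac{3075}{124} \approx -24.798$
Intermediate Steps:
$C{\left(k,y \right)} = \frac{y}{4}$
$d{\left(t,o \right)} = \frac{1}{o + t}$
$A{\left(a \right)} = \frac{a}{2}$ ($A{\left(a \right)} = \frac{a}{3} + \frac{a}{6} = \frac{a}{2}$)
$48 \left(\frac{1}{d{\left(C{\left(3,3 \right)},-9 \right)} - 60} + A{\left(-1 \right)}\right) = 48 \left(\frac{1}{\frac{1}{-9 + \frac{1}{4} \cdot 3} - 60} + \frac{1}{2} \left(-1\right)\right) = 48 \left(\frac{1}{\frac{1}{-9 + \frac{3}{4}} - 60} - \frac{1}{2}\right) = 48 \left(\frac{1}{\frac{1}{- \frac{33}{4}} - 60} - \frac{1}{2}\right) = 48 \left(\frac{1}{- \frac{4}{33} - 60} - \frac{1}{2}\right) = 48 \left(\frac{1}{- \frac{1984}{33}} - \frac{1}{2}\right) = 48 \left(- \frac{33}{1984} - \frac{1}{2}\right) = 48 \left(- \frac{1025}{1984}\right) = - \frac{3075}{124}$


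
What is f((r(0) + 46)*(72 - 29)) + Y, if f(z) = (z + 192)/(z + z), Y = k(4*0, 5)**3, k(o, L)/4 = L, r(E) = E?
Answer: 15825085/1978 ≈ 8000.5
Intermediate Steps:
k(o, L) = 4*L
Y = 8000 (Y = (4*5)**3 = 20**3 = 8000)
f(z) = (192 + z)/(2*z) (f(z) = (192 + z)/((2*z)) = (192 + z)*(1/(2*z)) = (192 + z)/(2*z))
f((r(0) + 46)*(72 - 29)) + Y = (192 + (0 + 46)*(72 - 29))/(2*(((0 + 46)*(72 - 29)))) + 8000 = (192 + 46*43)/(2*((46*43))) + 8000 = (1/2)*(192 + 1978)/1978 + 8000 = (1/2)*(1/1978)*2170 + 8000 = 1085/1978 + 8000 = 15825085/1978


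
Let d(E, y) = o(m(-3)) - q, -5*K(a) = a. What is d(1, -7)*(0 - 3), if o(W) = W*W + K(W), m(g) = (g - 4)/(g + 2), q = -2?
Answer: -744/5 ≈ -148.80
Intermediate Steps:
m(g) = (-4 + g)/(2 + g)
K(a) = -a/5
o(W) = W² - W/5 (o(W) = W*W - W/5 = W² - W/5)
d(E, y) = 248/5 (d(E, y) = ((-4 - 3)/(2 - 3))*(-⅕ + (-4 - 3)/(2 - 3)) - 1*(-2) = (-7/(-1))*(-⅕ - 7/(-1)) + 2 = (-1*(-7))*(-⅕ - 1*(-7)) + 2 = 7*(-⅕ + 7) + 2 = 7*(34/5) + 2 = 238/5 + 2 = 248/5)
d(1, -7)*(0 - 3) = 248*(0 - 3)/5 = (248/5)*(-3) = -744/5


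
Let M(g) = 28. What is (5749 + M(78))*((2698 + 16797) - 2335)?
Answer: 99133320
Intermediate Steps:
(5749 + M(78))*((2698 + 16797) - 2335) = (5749 + 28)*((2698 + 16797) - 2335) = 5777*(19495 - 2335) = 5777*17160 = 99133320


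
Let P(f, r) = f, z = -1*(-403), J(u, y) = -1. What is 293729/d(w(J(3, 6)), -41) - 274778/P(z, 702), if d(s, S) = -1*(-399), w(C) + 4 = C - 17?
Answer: 8736365/160797 ≈ 54.332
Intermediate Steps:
z = 403
w(C) = -21 + C (w(C) = -4 + (C - 17) = -4 + (-17 + C) = -21 + C)
d(s, S) = 399
293729/d(w(J(3, 6)), -41) - 274778/P(z, 702) = 293729/399 - 274778/403 = 8736365/160797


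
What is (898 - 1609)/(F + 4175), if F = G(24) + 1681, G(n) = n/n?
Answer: -711/5857 ≈ -0.12139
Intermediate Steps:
G(n) = 1
F = 1682 (F = 1 + 1681 = 1682)
(898 - 1609)/(F + 4175) = (898 - 1609)/(1682 + 4175) = -711/5857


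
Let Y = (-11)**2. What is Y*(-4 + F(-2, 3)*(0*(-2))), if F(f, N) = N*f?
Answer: -484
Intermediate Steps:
Y = 121
Y*(-4 + F(-2, 3)*(0*(-2))) = 121*(-4 + (3*(-2))*(0*(-2))) = 121*(-4 - 6*0) = 121*(-4 + 0) = 121*(-4) = -484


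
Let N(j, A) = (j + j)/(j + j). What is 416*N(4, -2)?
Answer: 416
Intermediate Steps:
N(j, A) = 1 (N(j, A) = (2*j)/((2*j)) = (2*j)*(1/(2*j)) = 1)
416*N(4, -2) = 416*1 = 416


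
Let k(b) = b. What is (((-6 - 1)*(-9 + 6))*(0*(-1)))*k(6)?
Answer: 0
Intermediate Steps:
(((-6 - 1)*(-9 + 6))*(0*(-1)))*k(6) = (((-6 - 1)*(-9 + 6))*(0*(-1)))*6 = (-7*(-3)*0)*6 = (21*0)*6 = 0*6 = 0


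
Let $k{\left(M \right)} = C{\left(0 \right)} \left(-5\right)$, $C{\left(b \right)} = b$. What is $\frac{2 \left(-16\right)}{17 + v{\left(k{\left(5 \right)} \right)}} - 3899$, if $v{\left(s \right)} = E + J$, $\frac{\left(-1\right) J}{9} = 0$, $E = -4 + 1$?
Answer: $- \frac{27309}{7} \approx -3901.3$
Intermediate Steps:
$E = -3$
$J = 0$ ($J = \left(-9\right) 0 = 0$)
$k{\left(M \right)} = 0$ ($k{\left(M \right)} = 0 \left(-5\right) = 0$)
$v{\left(s \right)} = -3$ ($v{\left(s \right)} = -3 + 0 = -3$)
$\frac{2 \left(-16\right)}{17 + v{\left(k{\left(5 \right)} \right)}} - 3899 = \frac{2 \left(-16\right)}{17 - 3} - 3899 = - \frac{32}{14} - 3899 = \left(-32\right) \frac{1}{14} - 3899 = - \frac{16}{7} - 3899 = - \frac{27309}{7}$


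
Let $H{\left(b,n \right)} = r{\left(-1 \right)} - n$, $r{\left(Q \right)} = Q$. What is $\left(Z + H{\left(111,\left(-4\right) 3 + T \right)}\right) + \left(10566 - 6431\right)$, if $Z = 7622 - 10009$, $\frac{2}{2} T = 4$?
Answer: $1755$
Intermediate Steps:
$T = 4$
$H{\left(b,n \right)} = -1 - n$
$Z = -2387$
$\left(Z + H{\left(111,\left(-4\right) 3 + T \right)}\right) + \left(10566 - 6431\right) = \left(-2387 - \left(5 - 12\right)\right) + \left(10566 - 6431\right) = \left(-2387 - -7\right) + \left(10566 - 6431\right) = \left(-2387 - -7\right) + 4135 = \left(-2387 + \left(-1 + 8\right)\right) + 4135 = \left(-2387 + 7\right) + 4135 = -2380 + 4135 = 1755$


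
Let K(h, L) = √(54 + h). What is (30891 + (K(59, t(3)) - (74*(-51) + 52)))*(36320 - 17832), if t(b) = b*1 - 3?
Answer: 639925144 + 18488*√113 ≈ 6.4012e+8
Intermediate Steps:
t(b) = -3 + b (t(b) = b - 3 = -3 + b)
(30891 + (K(59, t(3)) - (74*(-51) + 52)))*(36320 - 17832) = (30891 + (√(54 + 59) - (74*(-51) + 52)))*(36320 - 17832) = (30891 + (√113 - (-3774 + 52)))*18488 = (30891 + (√113 - 1*(-3722)))*18488 = (30891 + (√113 + 3722))*18488 = (30891 + (3722 + √113))*18488 = (34613 + √113)*18488 = 639925144 + 18488*√113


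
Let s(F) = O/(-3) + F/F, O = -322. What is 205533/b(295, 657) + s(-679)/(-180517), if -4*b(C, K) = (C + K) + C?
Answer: -445226812007/675314097 ≈ -659.29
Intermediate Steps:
b(C, K) = -C/2 - K/4 (b(C, K) = -((C + K) + C)/4 = -(K + 2*C)/4 = -C/2 - K/4)
s(F) = 325/3 (s(F) = -322/(-3) + F/F = -322*(-⅓) + 1 = 322/3 + 1 = 325/3)
205533/b(295, 657) + s(-679)/(-180517) = 205533/(-½*295 - ¼*657) + (325/3)/(-180517) = 205533/(-295/2 - 657/4) + (325/3)*(-1/180517) = 205533/(-1247/4) - 325/541551 = 205533*(-4/1247) - 325/541551 = -822132/1247 - 325/541551 = -445226812007/675314097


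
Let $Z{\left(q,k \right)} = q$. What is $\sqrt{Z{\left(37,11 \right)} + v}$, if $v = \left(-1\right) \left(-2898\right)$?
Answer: $\sqrt{2935} \approx 54.176$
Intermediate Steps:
$v = 2898$
$\sqrt{Z{\left(37,11 \right)} + v} = \sqrt{37 + 2898} = \sqrt{2935}$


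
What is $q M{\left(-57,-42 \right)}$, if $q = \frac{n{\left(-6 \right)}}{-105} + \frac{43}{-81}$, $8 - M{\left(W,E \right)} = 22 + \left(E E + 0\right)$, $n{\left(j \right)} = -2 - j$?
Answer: $\frac{409702}{405} \approx 1011.6$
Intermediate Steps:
$M{\left(W,E \right)} = -14 - E^{2}$ ($M{\left(W,E \right)} = 8 - \left(22 + \left(E E + 0\right)\right) = 8 - \left(22 + \left(E^{2} + 0\right)\right) = 8 - \left(22 + E^{2}\right) = -14 - E^{2}$)
$q = - \frac{1613}{2835}$ ($q = \frac{-2 - -6}{-105} + \frac{43}{-81} = \left(-2 + 6\right) \left(- \frac{1}{105}\right) + 43 \left(- \frac{1}{81}\right) = 4 \left(- \frac{1}{105}\right) - \frac{43}{81} = - \frac{4}{105} - \frac{43}{81} = - \frac{1613}{2835} \approx -0.56896$)
$q M{\left(-57,-42 \right)} = - \frac{1613 \left(-14 - \left(-42\right)^{2}\right)}{2835} = - \frac{1613 \left(-14 - 1764\right)}{2835} = \left(- \frac{1613}{2835}\right) \left(-1778\right) = \frac{409702}{405}$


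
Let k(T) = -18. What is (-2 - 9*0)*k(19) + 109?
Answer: 145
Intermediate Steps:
(-2 - 9*0)*k(19) + 109 = (-2 - 9*0)*(-18) + 109 = (-2 + 0)*(-18) + 109 = -2*(-18) + 109 = 36 + 109 = 145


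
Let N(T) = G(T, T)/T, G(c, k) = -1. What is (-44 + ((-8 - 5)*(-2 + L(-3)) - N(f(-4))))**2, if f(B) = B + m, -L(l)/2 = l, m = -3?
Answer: 452929/49 ≈ 9243.5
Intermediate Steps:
L(l) = -2*l
f(B) = -3 + B (f(B) = B - 3 = -3 + B)
N(T) = -1/T
(-44 + ((-8 - 5)*(-2 + L(-3)) - N(f(-4))))**2 = (-44 + ((-8 - 5)*(-2 - 2*(-3)) - (-1)/(-3 - 4)))**2 = (-44 + (-13*(-2 + 6) - (-1)/(-7)))**2 = (-44 + (-13*4 - (-1)*(-1)/7))**2 = (-44 + (-52 - 1*1/7))**2 = (-44 + (-52 - 1/7))**2 = (-44 - 365/7)**2 = (-673/7)**2 = 452929/49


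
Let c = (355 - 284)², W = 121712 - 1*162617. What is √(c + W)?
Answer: 2*I*√8966 ≈ 189.38*I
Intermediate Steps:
W = -40905 (W = 121712 - 162617 = -40905)
c = 5041 (c = 71² = 5041)
√(c + W) = √(5041 - 40905) = √(-35864) = 2*I*√8966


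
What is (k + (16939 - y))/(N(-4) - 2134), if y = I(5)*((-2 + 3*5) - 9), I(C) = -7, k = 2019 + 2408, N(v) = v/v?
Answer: -21394/2133 ≈ -10.030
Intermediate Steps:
N(v) = 1
k = 4427
y = -28 (y = -7*((-2 + 3*5) - 9) = -7*((-2 + 15) - 9) = -7*(13 - 9) = -7*4 = -28)
(k + (16939 - y))/(N(-4) - 2134) = (4427 + (16939 - 1*(-28)))/(1 - 2134) = (4427 + (16939 + 28))/(-2133) = (4427 + 16967)*(-1/2133) = 21394*(-1/2133) = -21394/2133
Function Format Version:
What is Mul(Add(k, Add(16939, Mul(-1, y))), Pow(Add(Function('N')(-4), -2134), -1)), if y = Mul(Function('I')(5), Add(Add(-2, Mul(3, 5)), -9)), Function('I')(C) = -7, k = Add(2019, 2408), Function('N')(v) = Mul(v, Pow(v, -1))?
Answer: Rational(-21394, 2133) ≈ -10.030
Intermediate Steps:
Function('N')(v) = 1
k = 4427
y = -28 (y = Mul(-7, Add(Add(-2, Mul(3, 5)), -9)) = Mul(-7, Add(Add(-2, 15), -9)) = Mul(-7, Add(13, -9)) = Mul(-7, 4) = -28)
Mul(Add(k, Add(16939, Mul(-1, y))), Pow(Add(Function('N')(-4), -2134), -1)) = Mul(Add(4427, Add(16939, Mul(-1, -28))), Pow(Add(1, -2134), -1)) = Mul(Add(4427, Add(16939, 28)), Pow(-2133, -1)) = Mul(Add(4427, 16967), Rational(-1, 2133)) = Mul(21394, Rational(-1, 2133)) = Rational(-21394, 2133)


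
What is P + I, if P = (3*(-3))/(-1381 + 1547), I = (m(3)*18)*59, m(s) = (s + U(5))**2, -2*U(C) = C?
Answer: 22032/83 ≈ 265.45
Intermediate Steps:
U(C) = -C/2
m(s) = (-5/2 + s)**2 (m(s) = (s - 1/2*5)**2 = (s - 5/2)**2 = (-5/2 + s)**2)
I = 531/2 (I = (((-5 + 2*3)**2/4)*18)*59 = (((-5 + 6)**2/4)*18)*59 = (((1/4)*1**2)*18)*59 = (((1/4)*1)*18)*59 = ((1/4)*18)*59 = (9/2)*59 = 531/2 ≈ 265.50)
P = -9/166 ≈ -0.054217
P + I = -9/166 + 531/2 = 22032/83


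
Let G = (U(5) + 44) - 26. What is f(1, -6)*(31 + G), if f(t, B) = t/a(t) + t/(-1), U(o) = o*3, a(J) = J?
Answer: 0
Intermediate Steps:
U(o) = 3*o
G = 33 (G = (3*5 + 44) - 26 = (15 + 44) - 26 = 59 - 26 = 33)
f(t, B) = 1 - t (f(t, B) = t/t + t/(-1) = 1 + t*(-1) = 1 - t)
f(1, -6)*(31 + G) = (1 - 1*1)*(31 + 33) = (1 - 1)*64 = 0*64 = 0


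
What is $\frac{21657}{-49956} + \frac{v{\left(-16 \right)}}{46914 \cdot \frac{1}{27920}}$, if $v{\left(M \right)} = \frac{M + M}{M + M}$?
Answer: $\frac{63125837}{390605964} \approx 0.16161$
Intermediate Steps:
$v{\left(M \right)} = 1$ ($v{\left(M \right)} = \frac{2 M}{2 M} = 2 M \frac{1}{2 M} = 1$)
$\frac{21657}{-49956} + \frac{v{\left(-16 \right)}}{46914 \cdot \frac{1}{27920}} = \frac{21657}{-49956} + 1 \frac{1}{46914 \cdot \frac{1}{27920}} = 21657 \left(- \frac{1}{49956}\right) + 1 \frac{1}{46914 \cdot \frac{1}{27920}} = - \frac{7219}{16652} + 1 \frac{1}{\frac{23457}{13960}} = - \frac{7219}{16652} + 1 \cdot \frac{13960}{23457} = - \frac{7219}{16652} + \frac{13960}{23457} = \frac{63125837}{390605964}$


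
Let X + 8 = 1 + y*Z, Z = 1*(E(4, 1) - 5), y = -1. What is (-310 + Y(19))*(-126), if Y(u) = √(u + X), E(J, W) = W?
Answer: 38556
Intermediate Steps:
Z = -4 (Z = 1*(1 - 5) = 1*(-4) = -4)
X = -3 (X = -8 + (1 - 1*(-4)) = -8 + (1 + 4) = -8 + 5 = -3)
Y(u) = √(-3 + u) (Y(u) = √(u - 3) = √(-3 + u))
(-310 + Y(19))*(-126) = (-310 + √(-3 + 19))*(-126) = (-310 + √16)*(-126) = (-310 + 4)*(-126) = -306*(-126) = 38556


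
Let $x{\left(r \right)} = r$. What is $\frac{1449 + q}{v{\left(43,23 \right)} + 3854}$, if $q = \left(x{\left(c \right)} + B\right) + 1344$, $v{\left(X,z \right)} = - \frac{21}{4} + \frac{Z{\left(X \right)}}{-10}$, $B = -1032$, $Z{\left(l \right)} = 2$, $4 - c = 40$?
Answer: $\frac{11500}{25657} \approx 0.44822$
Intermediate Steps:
$c = -36$ ($c = 4 - 40 = -36$)
$v{\left(X,z \right)} = - \frac{109}{20}$ ($v{\left(X,z \right)} = - \frac{21}{4} + \frac{2}{-10} = \left(-21\right) \frac{1}{4} + 2 \left(- \frac{1}{10}\right) = - \frac{21}{4} - \frac{1}{5} = - \frac{109}{20}$)
$q = 276$ ($q = \left(-36 - 1032\right) + 1344 = -1068 + 1344 = 276$)
$\frac{1449 + q}{v{\left(43,23 \right)} + 3854} = \frac{1449 + 276}{- \frac{109}{20} + 3854} = \frac{1725}{\frac{76971}{20}} = 1725 \cdot \frac{20}{76971} = \frac{11500}{25657}$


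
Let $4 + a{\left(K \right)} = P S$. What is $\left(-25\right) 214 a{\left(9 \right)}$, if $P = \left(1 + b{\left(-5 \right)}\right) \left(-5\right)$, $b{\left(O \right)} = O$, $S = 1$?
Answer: $-85600$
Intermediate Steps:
$P = 20$ ($P = \left(1 - 5\right) \left(-5\right) = \left(-4\right) \left(-5\right) = 20$)
$a{\left(K \right)} = 16$ ($a{\left(K \right)} = -4 + 20 \cdot 1 = -4 + 20 = 16$)
$\left(-25\right) 214 a{\left(9 \right)} = \left(-25\right) 214 \cdot 16 = \left(-5350\right) 16 = -85600$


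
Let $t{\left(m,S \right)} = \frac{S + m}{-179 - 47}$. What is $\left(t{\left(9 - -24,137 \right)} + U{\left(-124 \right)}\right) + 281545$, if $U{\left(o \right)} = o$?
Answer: $\frac{31800488}{113} \approx 2.8142 \cdot 10^{5}$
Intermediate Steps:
$t{\left(m,S \right)} = - \frac{S}{226} - \frac{m}{226}$ ($t{\left(m,S \right)} = \frac{S + m}{-226} = \left(S + m\right) \left(- \frac{1}{226}\right) = - \frac{S}{226} - \frac{m}{226}$)
$\left(t{\left(9 - -24,137 \right)} + U{\left(-124 \right)}\right) + 281545 = \left(\left(\left(- \frac{1}{226}\right) 137 - \frac{9 - -24}{226}\right) - 124\right) + 281545 = \left(\left(- \frac{137}{226} - \frac{9 + 24}{226}\right) - 124\right) + 281545 = \left(\left(- \frac{137}{226} - \frac{33}{226}\right) - 124\right) + 281545 = \left(- \frac{85}{113} - 124\right) + 281545 = - \frac{14097}{113} + 281545 = \frac{31800488}{113}$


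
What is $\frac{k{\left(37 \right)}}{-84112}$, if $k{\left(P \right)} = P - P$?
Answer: $0$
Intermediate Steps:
$k{\left(P \right)} = 0$
$\frac{k{\left(37 \right)}}{-84112} = \frac{0}{-84112} = 0 \left(- \frac{1}{84112}\right) = 0$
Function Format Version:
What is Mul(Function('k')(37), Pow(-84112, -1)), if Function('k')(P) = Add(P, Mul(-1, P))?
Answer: 0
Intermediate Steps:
Function('k')(P) = 0
Mul(Function('k')(37), Pow(-84112, -1)) = Mul(0, Pow(-84112, -1)) = Mul(0, Rational(-1, 84112)) = 0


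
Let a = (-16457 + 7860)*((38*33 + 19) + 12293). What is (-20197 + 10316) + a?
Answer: -116636783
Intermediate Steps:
a = -116626902 (a = -8597*((1254 + 19) + 12293) = -8597*(1273 + 12293) = -8597*13566 = -116626902)
(-20197 + 10316) + a = (-20197 + 10316) - 116626902 = -9881 - 116626902 = -116636783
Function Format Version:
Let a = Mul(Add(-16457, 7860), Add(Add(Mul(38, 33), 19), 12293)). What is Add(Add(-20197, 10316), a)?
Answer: -116636783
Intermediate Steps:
a = -116626902 (a = Mul(-8597, Add(Add(1254, 19), 12293)) = Mul(-8597, Add(1273, 12293)) = Mul(-8597, 13566) = -116626902)
Add(Add(-20197, 10316), a) = Add(Add(-20197, 10316), -116626902) = Add(-9881, -116626902) = -116636783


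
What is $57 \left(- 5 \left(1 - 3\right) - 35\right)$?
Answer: $-1425$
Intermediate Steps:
$57 \left(- 5 \left(1 - 3\right) - 35\right) = 57 \left(\left(-5\right) \left(-2\right) - 35\right) = 57 \left(10 - 35\right) = 57 \left(-25\right) = -1425$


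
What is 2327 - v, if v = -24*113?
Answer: 5039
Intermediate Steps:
v = -2712
2327 - v = 2327 - 1*(-2712) = 2327 + 2712 = 5039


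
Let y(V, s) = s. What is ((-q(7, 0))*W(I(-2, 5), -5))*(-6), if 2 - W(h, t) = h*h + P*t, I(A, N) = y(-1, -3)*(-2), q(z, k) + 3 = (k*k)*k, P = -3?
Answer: 882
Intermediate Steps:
q(z, k) = -3 + k³ (q(z, k) = -3 + (k*k)*k = -3 + k²*k = -3 + k³)
I(A, N) = 6 (I(A, N) = -3*(-2) = 6)
W(h, t) = 2 - h² + 3*t (W(h, t) = 2 - (h*h - 3*t) = 2 - (h² - 3*t) = 2 + (-h² + 3*t) = 2 - h² + 3*t)
((-q(7, 0))*W(I(-2, 5), -5))*(-6) = ((-(-3 + 0³))*(2 - 1*6² + 3*(-5)))*(-6) = ((-(-3 + 0))*(2 - 1*36 - 15))*(-6) = ((-1*(-3))*(2 - 36 - 15))*(-6) = (3*(-49))*(-6) = -147*(-6) = 882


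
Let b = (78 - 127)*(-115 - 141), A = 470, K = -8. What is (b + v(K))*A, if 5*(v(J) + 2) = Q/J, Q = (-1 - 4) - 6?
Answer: 23579477/4 ≈ 5.8949e+6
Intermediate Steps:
b = 12544 (b = -49*(-256) = 12544)
Q = -11 (Q = -5 - 6 = -11)
v(J) = -2 - 11/(5*J) (v(J) = -2 + (-11/J)/5 = -2 - 11/(5*J))
(b + v(K))*A = (12544 + (-2 - 11/5/(-8)))*470 = (12544 + (-2 - 11/5*(-1/8)))*470 = (12544 + (-2 + 11/40))*470 = (12544 - 69/40)*470 = (501691/40)*470 = 23579477/4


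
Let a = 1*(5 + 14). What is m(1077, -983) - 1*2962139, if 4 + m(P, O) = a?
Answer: -2962124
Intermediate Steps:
a = 19 (a = 1*19 = 19)
m(P, O) = 15 (m(P, O) = -4 + 19 = 15)
m(1077, -983) - 1*2962139 = 15 - 1*2962139 = 15 - 2962139 = -2962124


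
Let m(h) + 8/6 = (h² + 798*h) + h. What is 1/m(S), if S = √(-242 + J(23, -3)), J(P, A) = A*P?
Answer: -2811/1787762368 - 7191*I*√311/1787762368 ≈ -1.5724e-6 - 7.0935e-5*I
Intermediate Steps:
S = I*√311 (S = √(-242 - 3*23) = √(-242 - 69) = √(-311) = I*√311 ≈ 17.635*I)
m(h) = -4/3 + h² + 799*h (m(h) = -4/3 + ((h² + 798*h) + h) = -4/3 + (h² + 799*h) = -4/3 + h² + 799*h)
1/m(S) = 1/(-4/3 + (I*√311)² + 799*(I*√311)) = 1/(-4/3 - 311 + 799*I*√311) = 1/(-937/3 + 799*I*√311)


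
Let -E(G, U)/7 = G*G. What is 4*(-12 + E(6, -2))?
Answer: -1056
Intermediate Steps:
E(G, U) = -7*G² (E(G, U) = -7*G*G = -7*G²)
4*(-12 + E(6, -2)) = 4*(-12 - 7*6²) = 4*(-12 - 7*36) = 4*(-12 - 252) = 4*(-264) = -1056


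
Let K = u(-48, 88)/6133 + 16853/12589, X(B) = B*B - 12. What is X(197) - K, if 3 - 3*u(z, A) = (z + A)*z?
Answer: 2995340421591/77208337 ≈ 38796.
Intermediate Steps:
u(z, A) = 1 - z*(A + z)/3 (u(z, A) = 1 - (z + A)*z/3 = 1 - (A + z)*z/3 = 1 - z*(A + z)/3)
X(B) = -12 + B² (X(B) = B² - 12 = -12 + B²)
K = 111428998/77208337 (K = (1 - ⅓*(-48)² - ⅓*88*(-48))/6133 + 16853/12589 = (1 - ⅓*2304 + 1408)*(1/6133) + 16853*(1/12589) = (1 - 768 + 1408)*(1/6133) + 16853/12589 = 641*(1/6133) + 16853/12589 = 641/6133 + 16853/12589 = 111428998/77208337 ≈ 1.4432)
X(197) - K = (-12 + 197²) - 1*111428998/77208337 = (-12 + 38809) - 111428998/77208337 = 38797 - 111428998/77208337 = 2995340421591/77208337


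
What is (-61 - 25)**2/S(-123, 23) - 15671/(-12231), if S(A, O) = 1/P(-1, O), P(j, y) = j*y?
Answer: -2080575277/12231 ≈ -1.7011e+5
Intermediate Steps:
S(A, O) = -1/O (S(A, O) = 1/(-O) = -1/O)
(-61 - 25)**2/S(-123, 23) - 15671/(-12231) = (-61 - 25)**2/((-1/23)) - 15671/(-12231) = (-86)**2/((-1*1/23)) - 15671*(-1/12231) = 7396/(-1/23) + 15671/12231 = 7396*(-23) + 15671/12231 = -170108 + 15671/12231 = -2080575277/12231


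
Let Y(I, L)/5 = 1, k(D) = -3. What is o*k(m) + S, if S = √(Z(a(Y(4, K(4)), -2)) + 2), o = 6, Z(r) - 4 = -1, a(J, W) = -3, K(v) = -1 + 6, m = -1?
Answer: -18 + √5 ≈ -15.764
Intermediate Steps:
K(v) = 5
Y(I, L) = 5 (Y(I, L) = 5*1 = 5)
Z(r) = 3 (Z(r) = 4 - 1 = 3)
S = √5 (S = √(3 + 2) = √5 ≈ 2.2361)
o*k(m) + S = 6*(-3) + √5 = -18 + √5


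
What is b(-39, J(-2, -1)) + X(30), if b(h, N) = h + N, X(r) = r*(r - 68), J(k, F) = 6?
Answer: -1173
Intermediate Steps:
X(r) = r*(-68 + r)
b(h, N) = N + h
b(-39, J(-2, -1)) + X(30) = (6 - 39) + 30*(-68 + 30) = -33 + 30*(-38) = -33 - 1140 = -1173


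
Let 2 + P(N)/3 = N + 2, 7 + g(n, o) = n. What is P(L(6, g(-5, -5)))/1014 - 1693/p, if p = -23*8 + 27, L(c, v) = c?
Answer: 286588/26533 ≈ 10.801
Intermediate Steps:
g(n, o) = -7 + n
P(N) = 3*N (P(N) = -6 + 3*(N + 2) = -6 + 3*(2 + N) = -6 + (6 + 3*N) = 3*N)
p = -157 (p = -184 + 27 = -157)
P(L(6, g(-5, -5)))/1014 - 1693/p = (3*6)/1014 - 1693/(-157) = 18*(1/1014) - 1693*(-1/157) = 3/169 + 1693/157 = 286588/26533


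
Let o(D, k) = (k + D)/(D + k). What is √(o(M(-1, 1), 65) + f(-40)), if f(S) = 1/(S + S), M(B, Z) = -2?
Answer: √395/20 ≈ 0.99373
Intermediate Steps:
f(S) = 1/(2*S)
o(D, k) = 1 (o(D, k) = (D + k)/(D + k) = 1)
√(o(M(-1, 1), 65) + f(-40)) = √(1 + (½)/(-40)) = √(1 + (½)*(-1/40)) = √(1 - 1/80) = √(79/80) = √395/20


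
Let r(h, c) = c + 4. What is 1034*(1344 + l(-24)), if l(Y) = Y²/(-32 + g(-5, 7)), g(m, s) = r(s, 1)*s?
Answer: 1588224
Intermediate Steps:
r(h, c) = 4 + c
g(m, s) = 5*s (g(m, s) = (4 + 1)*s = 5*s)
l(Y) = Y²/3 (l(Y) = Y²/(-32 + 5*7) = Y²/(-32 + 35) = Y²/3)
1034*(1344 + l(-24)) = 1034*(1344 + (⅓)*(-24)²) = 1034*(1344 + (⅓)*576) = 1034*(1344 + 192) = 1034*1536 = 1588224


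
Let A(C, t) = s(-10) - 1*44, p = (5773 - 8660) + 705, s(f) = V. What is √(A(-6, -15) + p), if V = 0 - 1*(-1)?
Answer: 5*I*√89 ≈ 47.17*I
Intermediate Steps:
V = 1 (V = 0 + 1 = 1)
s(f) = 1
p = -2182 (p = -2887 + 705 = -2182)
A(C, t) = -43 (A(C, t) = 1 - 1*44 = 1 - 44 = -43)
√(A(-6, -15) + p) = √(-43 - 2182) = √(-2225) = 5*I*√89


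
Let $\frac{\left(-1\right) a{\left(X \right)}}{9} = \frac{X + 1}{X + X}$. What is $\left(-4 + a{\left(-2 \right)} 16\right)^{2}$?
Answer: $1600$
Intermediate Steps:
$a{\left(X \right)} = - \frac{9 \left(1 + X\right)}{2 X}$ ($a{\left(X \right)} = - 9 \frac{X + 1}{X + X} = - 9 \frac{1 + X}{2 X} = - \frac{9 \left(1 + X\right)}{2 X}$)
$\left(-4 + a{\left(-2 \right)} 16\right)^{2} = \left(-4 + \frac{9 \left(-1 - -2\right)}{2 \left(-2\right)} 16\right)^{2} = \left(-4 + \frac{9}{2} \left(- \frac{1}{2}\right) \left(-1 + 2\right) 16\right)^{2} = \left(-4 + \frac{9}{2} \left(- \frac{1}{2}\right) 1 \cdot 16\right)^{2} = \left(-4 - 36\right)^{2} = \left(-40\right)^{2} = 1600$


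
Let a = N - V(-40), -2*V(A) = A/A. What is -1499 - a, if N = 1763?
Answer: -6525/2 ≈ -3262.5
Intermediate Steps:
V(A) = -½ (V(A) = -A/(2*A) = -½*1 = -½)
a = 3527/2 (a = 1763 - 1*(-½) = 1763 + ½ = 3527/2 ≈ 1763.5)
-1499 - a = -1499 - 1*3527/2 = -1499 - 3527/2 = -6525/2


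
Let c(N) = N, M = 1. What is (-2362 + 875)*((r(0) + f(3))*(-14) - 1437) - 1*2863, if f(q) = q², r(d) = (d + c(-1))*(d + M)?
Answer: 2300500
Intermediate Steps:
r(d) = (1 + d)*(-1 + d) (r(d) = (d - 1)*(d + 1) = (-1 + d)*(1 + d) = (1 + d)*(-1 + d))
(-2362 + 875)*((r(0) + f(3))*(-14) - 1437) - 1*2863 = (-2362 + 875)*(((-1 + 0²) + 3²)*(-14) - 1437) - 1*2863 = -1487*(((-1 + 0) + 9)*(-14) - 1437) - 2863 = -1487*((-1 + 9)*(-14) - 1437) - 2863 = -1487*(8*(-14) - 1437) - 2863 = -1487*(-112 - 1437) - 2863 = -1487*(-1549) - 2863 = 2303363 - 2863 = 2300500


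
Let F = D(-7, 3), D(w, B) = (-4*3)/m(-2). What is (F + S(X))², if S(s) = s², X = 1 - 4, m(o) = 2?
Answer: 9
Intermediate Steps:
D(w, B) = -6 (D(w, B) = -4*3/2 = -12*½ = -6)
F = -6
X = -3
(F + S(X))² = (-6 + (-3)²)² = (-6 + 9)² = 3² = 9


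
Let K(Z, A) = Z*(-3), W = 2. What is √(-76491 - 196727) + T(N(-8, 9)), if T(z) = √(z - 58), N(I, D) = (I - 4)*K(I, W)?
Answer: I*(√346 + 11*√2258) ≈ 541.3*I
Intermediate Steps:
K(Z, A) = -3*Z
N(I, D) = -3*I*(-4 + I) (N(I, D) = (I - 4)*(-3*I) = (-4 + I)*(-3*I) = -3*I*(-4 + I))
T(z) = √(-58 + z)
√(-76491 - 196727) + T(N(-8, 9)) = √(-76491 - 196727) + √(-58 + 3*(-8)*(4 - 1*(-8))) = √(-273218) + √(-58 + 3*(-8)*(4 + 8)) = 11*I*√2258 + √(-58 + 3*(-8)*12) = 11*I*√2258 + √(-58 - 288) = 11*I*√2258 + √(-346) = 11*I*√2258 + I*√346 = I*√346 + 11*I*√2258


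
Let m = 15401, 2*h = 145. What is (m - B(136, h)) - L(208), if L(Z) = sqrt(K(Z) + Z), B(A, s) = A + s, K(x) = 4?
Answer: 30385/2 - 2*sqrt(53) ≈ 15178.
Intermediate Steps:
h = 145/2 (h = (1/2)*145 = 145/2 ≈ 72.500)
L(Z) = sqrt(4 + Z)
(m - B(136, h)) - L(208) = (15401 - (136 + 145/2)) - sqrt(4 + 208) = (15401 - 1*417/2) - sqrt(212) = (15401 - 417/2) - 2*sqrt(53) = 30385/2 - 2*sqrt(53)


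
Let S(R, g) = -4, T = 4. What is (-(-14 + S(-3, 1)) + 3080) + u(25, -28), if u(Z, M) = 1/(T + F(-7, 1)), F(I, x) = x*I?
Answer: 9293/3 ≈ 3097.7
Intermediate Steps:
F(I, x) = I*x
u(Z, M) = -⅓ (u(Z, M) = 1/(4 - 7*1) = 1/(4 - 7) = 1/(-3) = -⅓)
(-(-14 + S(-3, 1)) + 3080) + u(25, -28) = (-(-14 - 4) + 3080) - ⅓ = (-1*(-18) + 3080) - ⅓ = (18 + 3080) - ⅓ = 3098 - ⅓ = 9293/3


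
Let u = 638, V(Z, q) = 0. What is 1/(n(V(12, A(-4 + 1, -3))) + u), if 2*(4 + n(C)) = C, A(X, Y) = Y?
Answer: 1/634 ≈ 0.0015773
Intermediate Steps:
n(C) = -4 + C/2
1/(n(V(12, A(-4 + 1, -3))) + u) = 1/((-4 + (1/2)*0) + 638) = 1/((-4 + 0) + 638) = 1/(-4 + 638) = 1/634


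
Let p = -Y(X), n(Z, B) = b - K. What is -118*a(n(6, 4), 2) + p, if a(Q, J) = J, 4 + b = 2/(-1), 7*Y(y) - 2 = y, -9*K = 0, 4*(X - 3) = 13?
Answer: -6641/28 ≈ -237.18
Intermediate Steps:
X = 25/4 (X = 3 + (¼)*13 = 3 + 13/4 = 25/4 ≈ 6.2500)
K = 0 (K = -⅑*0 = 0)
Y(y) = 2/7 + y/7
b = -6 (b = -4 + 2/(-1) = -4 + 2*(-1) = -4 - 2 = -6)
n(Z, B) = -6 (n(Z, B) = -6 - 1*0 = -6 + 0 = -6)
p = -33/28 (p = -(2/7 + (⅐)*(25/4)) = -(2/7 + 25/28) = -1*33/28 = -33/28 ≈ -1.1786)
-118*a(n(6, 4), 2) + p = -118*2 - 33/28 = -236 - 33/28 = -6641/28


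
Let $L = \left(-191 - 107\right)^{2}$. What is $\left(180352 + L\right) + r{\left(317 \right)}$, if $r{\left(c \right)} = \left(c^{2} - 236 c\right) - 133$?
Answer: $294700$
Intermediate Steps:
$L = 88804$ ($L = \left(-298\right)^{2} = 88804$)
$r{\left(c \right)} = -133 + c^{2} - 236 c$
$\left(180352 + L\right) + r{\left(317 \right)} = \left(180352 + 88804\right) - \left(74945 - 100489\right) = 269156 - -25544 = 269156 + 25544 = 294700$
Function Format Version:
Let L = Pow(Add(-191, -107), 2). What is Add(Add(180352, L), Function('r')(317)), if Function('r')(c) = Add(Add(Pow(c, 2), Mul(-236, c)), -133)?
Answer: 294700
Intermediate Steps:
L = 88804 (L = Pow(-298, 2) = 88804)
Function('r')(c) = Add(-133, Pow(c, 2), Mul(-236, c))
Add(Add(180352, L), Function('r')(317)) = Add(Add(180352, 88804), Add(-133, Pow(317, 2), Mul(-236, 317))) = Add(269156, Add(-133, 100489, -74812)) = Add(269156, 25544) = 294700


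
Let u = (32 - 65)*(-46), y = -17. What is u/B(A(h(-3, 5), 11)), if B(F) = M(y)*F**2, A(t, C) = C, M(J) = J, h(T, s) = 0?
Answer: -138/187 ≈ -0.73797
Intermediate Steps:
B(F) = -17*F**2
u = 1518 (u = -33*(-46) = 1518)
u/B(A(h(-3, 5), 11)) = 1518/((-17*11**2)) = 1518/((-17*121)) = 1518/(-2057) = 1518*(-1/2057) = -138/187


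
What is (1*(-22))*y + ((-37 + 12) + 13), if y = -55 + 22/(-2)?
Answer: 1440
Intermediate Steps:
y = -66 (y = -55 + 22*(-1/2) = -55 - 11 = -66)
(1*(-22))*y + ((-37 + 12) + 13) = (1*(-22))*(-66) + ((-37 + 12) + 13) = -22*(-66) + (-25 + 13) = 1452 - 12 = 1440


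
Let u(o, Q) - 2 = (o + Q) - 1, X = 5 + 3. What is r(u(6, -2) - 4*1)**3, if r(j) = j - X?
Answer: -343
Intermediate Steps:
X = 8
u(o, Q) = 1 + Q + o (u(o, Q) = 2 + ((o + Q) - 1) = 2 + ((Q + o) - 1) = 2 + (-1 + Q + o) = 1 + Q + o)
r(j) = -8 + j (r(j) = j - 1*8 = j - 8 = -8 + j)
r(u(6, -2) - 4*1)**3 = (-8 + ((1 - 2 + 6) - 4*1))**3 = (-8 + (5 - 4))**3 = (-8 + 1)**3 = (-7)**3 = -343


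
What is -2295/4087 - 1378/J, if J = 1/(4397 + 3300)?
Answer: -43348628837/4087 ≈ -1.0606e+7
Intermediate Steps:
J = 1/7697 ≈ 0.00012992
-2295/4087 - 1378/J = -2295/4087 - 1378/1/7697 = -2295*1/4087 - 1378*7697 = -2295/4087 - 10606466 = -43348628837/4087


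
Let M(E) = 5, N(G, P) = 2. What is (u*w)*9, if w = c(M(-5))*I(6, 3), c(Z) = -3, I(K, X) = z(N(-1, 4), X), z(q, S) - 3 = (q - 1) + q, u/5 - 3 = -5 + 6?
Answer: -3240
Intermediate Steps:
u = 20 (u = 15 + 5*(-5 + 6) = 15 + 5*1 = 15 + 5 = 20)
z(q, S) = 2 + 2*q (z(q, S) = 3 + ((q - 1) + q) = 3 + ((-1 + q) + q) = 3 + (-1 + 2*q) = 2 + 2*q)
I(K, X) = 6 (I(K, X) = 2 + 2*2 = 2 + 4 = 6)
w = -18 (w = -3*6 = -18)
(u*w)*9 = (20*(-18))*9 = -360*9 = -3240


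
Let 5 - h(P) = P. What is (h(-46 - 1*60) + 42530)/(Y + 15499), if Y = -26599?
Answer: -42641/11100 ≈ -3.8415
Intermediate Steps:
h(P) = 5 - P
(h(-46 - 1*60) + 42530)/(Y + 15499) = ((5 - (-46 - 1*60)) + 42530)/(-26599 + 15499) = ((5 - (-46 - 60)) + 42530)/(-11100) = ((5 - 1*(-106)) + 42530)*(-1/11100) = ((5 + 106) + 42530)*(-1/11100) = (111 + 42530)*(-1/11100) = 42641*(-1/11100) = -42641/11100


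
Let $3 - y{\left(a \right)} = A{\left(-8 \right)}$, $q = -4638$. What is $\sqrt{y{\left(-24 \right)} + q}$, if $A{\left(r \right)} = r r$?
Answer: $i \sqrt{4699} \approx 68.549 i$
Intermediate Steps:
$A{\left(r \right)} = r^{2}$
$y{\left(a \right)} = -61$ ($y{\left(a \right)} = 3 - \left(-8\right)^{2} = 3 - 64 = -61$)
$\sqrt{y{\left(-24 \right)} + q} = \sqrt{-61 - 4638} = \sqrt{-4699} = i \sqrt{4699}$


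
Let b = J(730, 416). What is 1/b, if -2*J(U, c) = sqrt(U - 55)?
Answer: -2*sqrt(3)/45 ≈ -0.076980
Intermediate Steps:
J(U, c) = -sqrt(-55 + U)/2 (J(U, c) = -sqrt(U - 55)/2 = -sqrt(-55 + U)/2)
b = -15*sqrt(3)/2 (b = -sqrt(-55 + 730)/2 = -15*sqrt(3)/2 ≈ -12.990)
1/b = 1/(-15*sqrt(3)/2) = -2*sqrt(3)/45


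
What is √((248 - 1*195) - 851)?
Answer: I*√798 ≈ 28.249*I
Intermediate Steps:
√((248 - 1*195) - 851) = √((248 - 195) - 851) = √(53 - 851) = √(-798) = I*√798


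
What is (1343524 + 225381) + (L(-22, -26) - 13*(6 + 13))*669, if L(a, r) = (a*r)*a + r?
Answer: -7032428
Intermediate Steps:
L(a, r) = r + r*a² (L(a, r) = r*a² + r = r + r*a²)
(1343524 + 225381) + (L(-22, -26) - 13*(6 + 13))*669 = (1343524 + 225381) + (-26*(1 + (-22)²) - 13*(6 + 13))*669 = 1568905 + (-26*(1 + 484) - 13*19)*669 = 1568905 + (-26*485 - 247)*669 = 1568905 + (-12610 - 247)*669 = 1568905 - 12857*669 = 1568905 - 8601333 = -7032428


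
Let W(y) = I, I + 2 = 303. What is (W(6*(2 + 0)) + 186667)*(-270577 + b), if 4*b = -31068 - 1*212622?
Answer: -61979798516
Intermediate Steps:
I = 301 (I = -2 + 303 = 301)
b = -121845/2 (b = (-31068 - 1*212622)/4 = (-31068 - 212622)/4 = (¼)*(-243690) = -121845/2 ≈ -60923.)
W(y) = 301
(W(6*(2 + 0)) + 186667)*(-270577 + b) = (301 + 186667)*(-270577 - 121845/2) = 186968*(-662999/2) = -61979798516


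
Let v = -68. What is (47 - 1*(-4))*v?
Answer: -3468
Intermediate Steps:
(47 - 1*(-4))*v = (47 - 1*(-4))*(-68) = (47 + 4)*(-68) = 51*(-68) = -3468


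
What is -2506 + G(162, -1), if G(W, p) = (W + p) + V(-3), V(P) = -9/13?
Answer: -30494/13 ≈ -2345.7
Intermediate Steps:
V(P) = -9/13 (V(P) = -9*1/13 = -9/13)
G(W, p) = -9/13 + W + p (G(W, p) = (W + p) - 9/13 = -9/13 + W + p)
-2506 + G(162, -1) = -2506 + (-9/13 + 162 - 1) = -2506 + 2084/13 = -30494/13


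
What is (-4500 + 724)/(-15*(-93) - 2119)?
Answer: 944/181 ≈ 5.2155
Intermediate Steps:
(-4500 + 724)/(-15*(-93) - 2119) = -3776/(1395 - 2119) = -3776/(-724) = -3776*(-1/724) = 944/181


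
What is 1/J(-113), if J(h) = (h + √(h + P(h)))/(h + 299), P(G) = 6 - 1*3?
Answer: -7006/4293 - 62*I*√110/4293 ≈ -1.632 - 0.15147*I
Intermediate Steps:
P(G) = 3 (P(G) = 6 - 3 = 3)
J(h) = (h + √(3 + h))/(299 + h) (J(h) = (h + √(h + 3))/(h + 299) = (h + √(3 + h))/(299 + h))
1/J(-113) = 1/((-113 + √(3 - 113))/(299 - 113)) = 1/((-113 + √(-110))/186) = 1/((-113 + I*√110)/186) = 1/(-113/186 + I*√110/186)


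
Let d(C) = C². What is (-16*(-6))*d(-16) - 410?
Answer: 24166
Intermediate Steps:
(-16*(-6))*d(-16) - 410 = -16*(-6)*(-16)² - 410 = 96*256 - 410 = 24576 - 410 = 24166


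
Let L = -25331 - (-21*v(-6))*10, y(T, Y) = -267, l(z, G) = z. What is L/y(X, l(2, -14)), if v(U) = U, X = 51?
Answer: 26591/267 ≈ 99.592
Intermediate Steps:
L = -26591 (L = -25331 - (-21*(-6))*10 = -25331 - 126*10 = -25331 - 1*1260 = -25331 - 1260 = -26591)
L/y(X, l(2, -14)) = -26591/(-267) = -26591*(-1/267) = 26591/267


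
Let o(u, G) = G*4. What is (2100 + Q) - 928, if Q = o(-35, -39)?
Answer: 1016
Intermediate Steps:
o(u, G) = 4*G
Q = -156 (Q = 4*(-39) = -156)
(2100 + Q) - 928 = (2100 - 156) - 928 = 1944 - 928 = 1016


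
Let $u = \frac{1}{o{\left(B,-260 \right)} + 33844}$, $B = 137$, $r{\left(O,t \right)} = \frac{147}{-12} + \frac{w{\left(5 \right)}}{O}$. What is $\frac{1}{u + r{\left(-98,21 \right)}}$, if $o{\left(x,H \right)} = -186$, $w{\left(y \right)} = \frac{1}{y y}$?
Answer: $- \frac{82462100}{1010191933} \approx -0.08163$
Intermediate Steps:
$w{\left(y \right)} = \frac{1}{y^{2}}$
$r{\left(O,t \right)} = - \frac{49}{4} + \frac{1}{25 O}$ ($r{\left(O,t \right)} = \frac{147}{-12} + \frac{1}{25 O} = 147 \left(- \frac{1}{12}\right) + \frac{1}{25 O} = - \frac{49}{4} + \frac{1}{25 O}$)
$u = \frac{1}{33658}$ ($u = \frac{1}{-186 + 33844} = \frac{1}{33658} \approx 2.9711 \cdot 10^{-5}$)
$\frac{1}{u + r{\left(-98,21 \right)}} = \frac{1}{\frac{1}{33658} + \frac{4 - -120050}{100 \left(-98\right)}} = \frac{1}{\frac{1}{33658} + \frac{1}{100} \left(- \frac{1}{98}\right) \left(4 + 120050\right)} = \frac{1}{\frac{1}{33658} + \frac{1}{100} \left(- \frac{1}{98}\right) 120054} = \frac{1}{\frac{1}{33658} - \frac{60027}{4900}} = \frac{1}{- \frac{1010191933}{82462100}} = - \frac{82462100}{1010191933}$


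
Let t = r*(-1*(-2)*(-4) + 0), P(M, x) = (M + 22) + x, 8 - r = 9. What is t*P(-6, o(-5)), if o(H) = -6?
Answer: 80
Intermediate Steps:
r = -1 (r = 8 - 1*9 = 8 - 9 = -1)
P(M, x) = 22 + M + x (P(M, x) = (22 + M) + x = 22 + M + x)
t = 8 (t = -(-1*(-2)*(-4) + 0) = -(2*(-4) + 0) = -(-8 + 0) = -1*(-8) = 8)
t*P(-6, o(-5)) = 8*(22 - 6 - 6) = 8*10 = 80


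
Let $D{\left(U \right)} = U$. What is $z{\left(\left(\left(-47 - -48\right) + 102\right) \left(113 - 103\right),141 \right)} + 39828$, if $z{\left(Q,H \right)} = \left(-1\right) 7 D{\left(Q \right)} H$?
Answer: $-976782$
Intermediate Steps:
$z{\left(Q,H \right)} = - 7 H Q$ ($z{\left(Q,H \right)} = \left(-1\right) 7 Q H = - 7 Q H = - 7 H Q$)
$z{\left(\left(\left(-47 - -48\right) + 102\right) \left(113 - 103\right),141 \right)} + 39828 = \left(-7\right) 141 \left(\left(-47 - -48\right) + 102\right) \left(113 - 103\right) + 39828 = \left(-7\right) 141 \left(\left(-47 + 48\right) + 102\right) 10 + 39828 = \left(-7\right) 141 \left(1 + 102\right) 10 + 39828 = \left(-7\right) 141 \cdot 103 \cdot 10 + 39828 = \left(-7\right) 141 \cdot 1030 + 39828 = -1016610 + 39828 = -976782$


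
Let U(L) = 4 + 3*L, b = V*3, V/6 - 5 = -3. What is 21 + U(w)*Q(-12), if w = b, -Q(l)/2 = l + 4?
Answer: 1813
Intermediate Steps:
V = 12 (V = 30 + 6*(-3) = 30 - 18 = 12)
Q(l) = -8 - 2*l (Q(l) = -2*(l + 4) = -2*(4 + l) = -8 - 2*l)
b = 36 (b = 12*3 = 36)
w = 36
21 + U(w)*Q(-12) = 21 + (4 + 3*36)*(-8 - 2*(-12)) = 21 + (4 + 108)*(-8 + 24) = 21 + 112*16 = 21 + 1792 = 1813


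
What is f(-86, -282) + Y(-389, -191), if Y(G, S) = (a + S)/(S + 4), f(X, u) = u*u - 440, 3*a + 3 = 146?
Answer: 44366554/561 ≈ 79085.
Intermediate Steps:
a = 143/3 (a = -1 + (⅓)*146 = -1 + 146/3 = 143/3 ≈ 47.667)
f(X, u) = -440 + u² (f(X, u) = u² - 440 = -440 + u²)
Y(G, S) = (143/3 + S)/(4 + S) (Y(G, S) = (143/3 + S)/(S + 4) = (143/3 + S)/(4 + S))
f(-86, -282) + Y(-389, -191) = (-440 + (-282)²) + (143/3 - 191)/(4 - 191) = (-440 + 79524) - 430/3/(-187) = 79084 - 1/187*(-430/3) = 79084 + 430/561 = 44366554/561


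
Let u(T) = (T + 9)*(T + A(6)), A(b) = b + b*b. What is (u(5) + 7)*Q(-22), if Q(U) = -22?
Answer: -14630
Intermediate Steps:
A(b) = b + b²
u(T) = (9 + T)*(42 + T) (u(T) = (T + 9)*(T + 6*(1 + 6)) = (9 + T)*(T + 6*7) = (9 + T)*(T + 42) = (9 + T)*(42 + T))
(u(5) + 7)*Q(-22) = ((378 + 5² + 51*5) + 7)*(-22) = ((378 + 25 + 255) + 7)*(-22) = (658 + 7)*(-22) = 665*(-22) = -14630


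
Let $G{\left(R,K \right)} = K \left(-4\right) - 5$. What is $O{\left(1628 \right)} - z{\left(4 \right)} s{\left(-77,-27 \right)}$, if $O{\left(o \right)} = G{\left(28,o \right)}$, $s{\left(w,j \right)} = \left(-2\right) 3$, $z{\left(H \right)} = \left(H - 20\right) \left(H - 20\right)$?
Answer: $-4981$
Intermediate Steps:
$z{\left(H \right)} = \left(-20 + H\right)^{2}$ ($z{\left(H \right)} = \left(-20 + H\right) \left(-20 + H\right) = \left(-20 + H\right)^{2}$)
$s{\left(w,j \right)} = -6$
$G{\left(R,K \right)} = -5 - 4 K$ ($G{\left(R,K \right)} = - 4 K - 5 = -5 - 4 K$)
$O{\left(o \right)} = -5 - 4 o$
$O{\left(1628 \right)} - z{\left(4 \right)} s{\left(-77,-27 \right)} = \left(-5 - 6512\right) - \left(-20 + 4\right)^{2} \left(-6\right) = \left(-5 - 6512\right) - \left(-16\right)^{2} \left(-6\right) = -6517 - 256 \left(-6\right) = -6517 - -1536 = -6517 + 1536 = -4981$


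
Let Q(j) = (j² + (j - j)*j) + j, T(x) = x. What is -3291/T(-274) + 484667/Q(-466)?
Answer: 211481387/14843265 ≈ 14.248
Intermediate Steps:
Q(j) = j + j² (Q(j) = (j² + 0*j) + j = (j² + 0) + j = j² + j = j + j²)
-3291/T(-274) + 484667/Q(-466) = -3291/(-274) + 484667/((-466*(1 - 466))) = -3291*(-1/274) + 484667/((-466*(-465))) = 3291/274 + 484667/216690 = 211481387/14843265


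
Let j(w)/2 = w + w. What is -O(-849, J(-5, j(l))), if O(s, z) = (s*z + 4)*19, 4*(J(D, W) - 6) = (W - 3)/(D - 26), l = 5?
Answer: 11717813/124 ≈ 94499.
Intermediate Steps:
j(w) = 4*w (j(w) = 2*(w + w) = 2*(2*w) = 4*w)
J(D, W) = 6 + (-3 + W)/(4*(-26 + D)) (J(D, W) = 6 + ((W - 3)/(D - 26))/4 = 6 + ((-3 + W)/(-26 + D))/4 = 6 + (-3 + W)/(4*(-26 + D)))
O(s, z) = 76 + 19*s*z (O(s, z) = (4 + s*z)*19 = 76 + 19*s*z)
-O(-849, J(-5, j(l))) = -(76 + 19*(-849)*((-627 + 4*5 + 24*(-5))/(4*(-26 - 5)))) = -(76 + 19*(-849)*((¼)*(-627 + 20 - 120)/(-31))) = -(76 + 19*(-849)*((¼)*(-1/31)*(-727))) = -(76 + 19*(-849)*(727/124)) = -(76 - 11727237/124) = -1*(-11717813/124) = 11717813/124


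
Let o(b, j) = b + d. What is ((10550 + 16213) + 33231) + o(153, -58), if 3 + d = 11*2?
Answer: 60166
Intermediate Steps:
d = 19 (d = -3 + 11*2 = -3 + 22 = 19)
o(b, j) = 19 + b (o(b, j) = b + 19 = 19 + b)
((10550 + 16213) + 33231) + o(153, -58) = ((10550 + 16213) + 33231) + (19 + 153) = (26763 + 33231) + 172 = 59994 + 172 = 60166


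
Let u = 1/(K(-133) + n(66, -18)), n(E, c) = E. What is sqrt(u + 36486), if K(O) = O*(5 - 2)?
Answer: sqrt(449543969)/111 ≈ 191.01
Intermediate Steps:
K(O) = 3*O (K(O) = O*3 = 3*O)
u = -1/333 (u = 1/(3*(-133) + 66) = 1/(-399 + 66) = 1/(-333) = -1/333 ≈ -0.0030030)
sqrt(u + 36486) = sqrt(-1/333 + 36486) = sqrt(12149837/333) = sqrt(449543969)/111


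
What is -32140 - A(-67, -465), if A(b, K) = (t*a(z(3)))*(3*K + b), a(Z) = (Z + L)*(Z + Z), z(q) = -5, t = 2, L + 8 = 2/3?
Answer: 985460/3 ≈ 3.2849e+5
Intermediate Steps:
L = -22/3 (L = -8 + 2/3 = -22/3 ≈ -7.3333)
a(Z) = 2*Z*(-22/3 + Z) (a(Z) = (Z - 22/3)*(Z + Z) = (-22/3 + Z)*(2*Z) = 2*Z*(-22/3 + Z))
A(b, K) = 740*K + 740*b/3 (A(b, K) = (2*((2/3)*(-5)*(-22 + 3*(-5))))*(3*K + b) = (2*((2/3)*(-5)*(-22 - 15)))*(b + 3*K) = (2*((2/3)*(-5)*(-37)))*(b + 3*K) = (2*(370/3))*(b + 3*K) = 740*(b + 3*K)/3 = 740*K + 740*b/3)
-32140 - A(-67, -465) = -32140 - (740*(-465) + (740/3)*(-67)) = -32140 - (-344100 - 49580/3) = -32140 - 1*(-1081880/3) = -32140 + 1081880/3 = 985460/3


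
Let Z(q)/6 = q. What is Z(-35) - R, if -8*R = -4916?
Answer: -1649/2 ≈ -824.50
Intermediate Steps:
R = 1229/2 (R = -1/8*(-4916) = 1229/2 ≈ 614.50)
Z(q) = 6*q
Z(-35) - R = 6*(-35) - 1*1229/2 = -210 - 1229/2 = -1649/2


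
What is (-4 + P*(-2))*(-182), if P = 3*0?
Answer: 728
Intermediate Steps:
P = 0
(-4 + P*(-2))*(-182) = (-4 + 0*(-2))*(-182) = (-4 + 0)*(-182) = -4*(-182) = 728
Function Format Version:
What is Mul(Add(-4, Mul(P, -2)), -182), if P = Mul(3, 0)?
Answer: 728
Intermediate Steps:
P = 0
Mul(Add(-4, Mul(P, -2)), -182) = Mul(Add(-4, Mul(0, -2)), -182) = Mul(Add(-4, 0), -182) = Mul(-4, -182) = 728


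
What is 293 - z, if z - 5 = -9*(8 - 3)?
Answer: 333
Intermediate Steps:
z = -40 (z = 5 - 9*(8 - 3) = 5 - 9*5 = 5 - 45 = -40)
293 - z = 293 - 1*(-40) = 293 + 40 = 333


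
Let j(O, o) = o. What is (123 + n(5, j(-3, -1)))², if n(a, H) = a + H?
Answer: 16129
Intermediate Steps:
n(a, H) = H + a
(123 + n(5, j(-3, -1)))² = (123 + (-1 + 5))² = (123 + 4)² = 127² = 16129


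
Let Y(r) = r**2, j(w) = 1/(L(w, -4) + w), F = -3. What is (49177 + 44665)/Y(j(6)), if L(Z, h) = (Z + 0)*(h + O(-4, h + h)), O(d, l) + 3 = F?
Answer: 273643272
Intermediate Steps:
O(d, l) = -6 (O(d, l) = -3 - 3 = -6)
L(Z, h) = Z*(-6 + h) (L(Z, h) = (Z + 0)*(h - 6) = Z*(-6 + h))
j(w) = -1/(9*w) (j(w) = 1/(w*(-6 - 4) + w) = 1/(w*(-10) + w) = 1/(-10*w + w) = 1/(-9*w) = -1/(9*w))
(49177 + 44665)/Y(j(6)) = (49177 + 44665)/((-1/9/6)**2) = 93842/((-1/9*1/6)**2) = 93842/((-1/54)**2) = 93842/(1/2916) = 93842*2916 = 273643272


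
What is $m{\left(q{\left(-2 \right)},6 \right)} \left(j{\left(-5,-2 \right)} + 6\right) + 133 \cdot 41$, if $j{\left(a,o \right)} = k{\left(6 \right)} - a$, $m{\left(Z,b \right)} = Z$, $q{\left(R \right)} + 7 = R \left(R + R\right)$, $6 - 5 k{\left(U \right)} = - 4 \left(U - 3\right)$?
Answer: $\frac{27338}{5} \approx 5467.6$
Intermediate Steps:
$k{\left(U \right)} = - \frac{6}{5} + \frac{4 U}{5}$ ($k{\left(U \right)} = \frac{6}{5} - \frac{\left(-4\right) \left(U - 3\right)}{5} = \frac{6}{5} - \frac{\left(-4\right) \left(-3 + U\right)}{5} = \frac{6}{5} - \frac{12 - 4 U}{5} = \frac{6}{5} + \left(- \frac{12}{5} + \frac{4 U}{5}\right) = - \frac{6}{5} + \frac{4 U}{5}$)
$q{\left(R \right)} = -7 + 2 R^{2}$ ($q{\left(R \right)} = -7 + R \left(R + R\right) = -7 + R 2 R = -7 + 2 R^{2}$)
$j{\left(a,o \right)} = \frac{18}{5} - a$ ($j{\left(a,o \right)} = \left(- \frac{6}{5} + \frac{4}{5} \cdot 6\right) - a = \left(- \frac{6}{5} + \frac{24}{5}\right) - a = \frac{18}{5} - a$)
$m{\left(q{\left(-2 \right)},6 \right)} \left(j{\left(-5,-2 \right)} + 6\right) + 133 \cdot 41 = \left(-7 + 2 \left(-2\right)^{2}\right) \left(\left(\frac{18}{5} - -5\right) + 6\right) + 133 \cdot 41 = \left(-7 + 2 \cdot 4\right) \left(\left(\frac{18}{5} + 5\right) + 6\right) + 5453 = \left(-7 + 8\right) \left(\frac{43}{5} + 6\right) + 5453 = 1 \cdot \frac{73}{5} + 5453 = \frac{73}{5} + 5453 = \frac{27338}{5}$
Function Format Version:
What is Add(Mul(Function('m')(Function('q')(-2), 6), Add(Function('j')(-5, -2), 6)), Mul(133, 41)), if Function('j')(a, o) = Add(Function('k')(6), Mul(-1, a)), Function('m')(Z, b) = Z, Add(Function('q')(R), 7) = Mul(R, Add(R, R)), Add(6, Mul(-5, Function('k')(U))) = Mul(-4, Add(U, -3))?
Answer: Rational(27338, 5) ≈ 5467.6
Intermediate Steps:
Function('k')(U) = Add(Rational(-6, 5), Mul(Rational(4, 5), U)) (Function('k')(U) = Add(Rational(6, 5), Mul(Rational(-1, 5), Mul(-4, Add(U, -3)))) = Add(Rational(6, 5), Mul(Rational(-1, 5), Mul(-4, Add(-3, U)))) = Add(Rational(6, 5), Mul(Rational(-1, 5), Add(12, Mul(-4, U)))) = Add(Rational(6, 5), Add(Rational(-12, 5), Mul(Rational(4, 5), U))) = Add(Rational(-6, 5), Mul(Rational(4, 5), U)))
Function('q')(R) = Add(-7, Mul(2, Pow(R, 2))) (Function('q')(R) = Add(-7, Mul(R, Add(R, R))) = Add(-7, Mul(R, Mul(2, R))) = Add(-7, Mul(2, Pow(R, 2))))
Function('j')(a, o) = Add(Rational(18, 5), Mul(-1, a)) (Function('j')(a, o) = Add(Add(Rational(-6, 5), Mul(Rational(4, 5), 6)), Mul(-1, a)) = Add(Add(Rational(-6, 5), Rational(24, 5)), Mul(-1, a)) = Add(Rational(18, 5), Mul(-1, a)))
Add(Mul(Function('m')(Function('q')(-2), 6), Add(Function('j')(-5, -2), 6)), Mul(133, 41)) = Add(Mul(Add(-7, Mul(2, Pow(-2, 2))), Add(Add(Rational(18, 5), Mul(-1, -5)), 6)), Mul(133, 41)) = Add(Mul(Add(-7, Mul(2, 4)), Add(Add(Rational(18, 5), 5), 6)), 5453) = Add(Mul(Add(-7, 8), Add(Rational(43, 5), 6)), 5453) = Add(Mul(1, Rational(73, 5)), 5453) = Add(Rational(73, 5), 5453) = Rational(27338, 5)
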